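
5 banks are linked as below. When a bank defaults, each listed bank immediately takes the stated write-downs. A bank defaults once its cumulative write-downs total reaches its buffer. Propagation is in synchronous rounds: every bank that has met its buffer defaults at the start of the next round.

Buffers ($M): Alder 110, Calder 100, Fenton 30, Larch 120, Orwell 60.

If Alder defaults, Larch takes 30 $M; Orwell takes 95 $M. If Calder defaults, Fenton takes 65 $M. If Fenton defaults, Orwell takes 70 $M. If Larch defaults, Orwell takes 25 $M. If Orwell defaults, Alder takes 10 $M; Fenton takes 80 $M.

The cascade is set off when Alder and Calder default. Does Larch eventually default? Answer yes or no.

Round 1 — Alder, Calder default (initial).
  Fenton: +65 → 65 ≥ 30
  Larch: +30 → 30 < 120
  Orwell: +95 → 95 ≥ 60
Round 2 — Fenton, Orwell default.
No further defaults.

no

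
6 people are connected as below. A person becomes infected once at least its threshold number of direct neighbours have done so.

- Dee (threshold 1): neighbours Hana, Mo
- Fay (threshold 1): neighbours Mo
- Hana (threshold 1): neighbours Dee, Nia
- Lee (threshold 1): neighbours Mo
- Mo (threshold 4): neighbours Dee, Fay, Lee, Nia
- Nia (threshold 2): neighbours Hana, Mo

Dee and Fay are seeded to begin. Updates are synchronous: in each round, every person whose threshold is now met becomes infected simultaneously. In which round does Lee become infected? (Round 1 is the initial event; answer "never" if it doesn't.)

never

Round 1 — Dee, Fay become infected (initial).
Round 2 — checking thresholds:
  Hana: 1 of 2 neighbours ≥ 1, becomes infected.
  Mo: 2 of 4 neighbours < 4, below threshold.
Round 3 — no new infections; cascade stops.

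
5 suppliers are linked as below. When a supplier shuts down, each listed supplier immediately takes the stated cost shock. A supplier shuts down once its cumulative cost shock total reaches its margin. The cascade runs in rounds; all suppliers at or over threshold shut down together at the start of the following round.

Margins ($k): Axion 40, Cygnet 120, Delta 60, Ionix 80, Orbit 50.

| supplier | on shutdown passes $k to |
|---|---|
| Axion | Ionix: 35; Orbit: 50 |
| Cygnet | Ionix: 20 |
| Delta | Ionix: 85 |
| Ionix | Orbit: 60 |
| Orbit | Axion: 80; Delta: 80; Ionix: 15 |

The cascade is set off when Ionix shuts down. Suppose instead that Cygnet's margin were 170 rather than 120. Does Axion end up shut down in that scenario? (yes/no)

With Cygnet's margin at 170:
Round 1 — Ionix shuts down (initial).
  Orbit: +60 → 60 ≥ 50
Round 2 — Orbit shuts down.
  Axion: +80 → 80 ≥ 40
  Delta: +80 → 80 ≥ 60
Round 3 — Axion, Delta shut down.
No further shutdowns.

yes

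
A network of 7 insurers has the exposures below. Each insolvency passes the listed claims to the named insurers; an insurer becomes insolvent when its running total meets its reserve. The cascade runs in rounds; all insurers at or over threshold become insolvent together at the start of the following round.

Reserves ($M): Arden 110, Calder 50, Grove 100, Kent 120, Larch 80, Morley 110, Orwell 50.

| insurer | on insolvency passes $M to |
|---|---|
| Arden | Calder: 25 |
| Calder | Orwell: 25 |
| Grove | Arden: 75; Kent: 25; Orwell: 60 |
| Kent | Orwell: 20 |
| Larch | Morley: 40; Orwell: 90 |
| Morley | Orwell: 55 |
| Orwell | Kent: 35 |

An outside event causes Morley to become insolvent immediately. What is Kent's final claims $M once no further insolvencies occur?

35

Round 1 — Morley becomes insolvent (initial).
  Orwell: +55 → 55 ≥ 50
Round 2 — Orwell becomes insolvent.
  Kent: +35 → 35 < 120
No further insolvencies.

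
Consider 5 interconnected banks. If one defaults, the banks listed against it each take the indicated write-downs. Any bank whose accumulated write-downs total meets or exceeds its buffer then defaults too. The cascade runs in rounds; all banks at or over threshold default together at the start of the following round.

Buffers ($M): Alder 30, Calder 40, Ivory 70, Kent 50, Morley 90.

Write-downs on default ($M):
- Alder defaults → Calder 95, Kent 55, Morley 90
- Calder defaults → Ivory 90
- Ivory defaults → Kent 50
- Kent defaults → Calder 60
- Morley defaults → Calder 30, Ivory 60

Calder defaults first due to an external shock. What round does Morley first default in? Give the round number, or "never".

Round 1 — Calder defaults (initial).
  Ivory: +90 → 90 ≥ 70
Round 2 — Ivory defaults.
  Kent: +50 → 50 ≥ 50
Round 3 — Kent defaults.
No further defaults.

never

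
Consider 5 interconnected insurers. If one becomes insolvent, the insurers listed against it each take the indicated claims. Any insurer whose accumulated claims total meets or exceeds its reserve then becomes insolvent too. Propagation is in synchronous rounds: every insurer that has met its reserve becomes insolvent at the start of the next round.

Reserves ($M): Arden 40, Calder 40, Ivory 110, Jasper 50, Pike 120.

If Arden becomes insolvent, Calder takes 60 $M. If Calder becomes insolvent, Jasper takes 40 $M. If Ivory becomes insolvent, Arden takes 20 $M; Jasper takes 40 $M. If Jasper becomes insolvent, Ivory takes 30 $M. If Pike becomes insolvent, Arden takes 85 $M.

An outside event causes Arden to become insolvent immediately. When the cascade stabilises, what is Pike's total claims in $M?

Round 1 — Arden becomes insolvent (initial).
  Calder: +60 → 60 ≥ 40
Round 2 — Calder becomes insolvent.
  Jasper: +40 → 40 < 50
No further insolvencies.

0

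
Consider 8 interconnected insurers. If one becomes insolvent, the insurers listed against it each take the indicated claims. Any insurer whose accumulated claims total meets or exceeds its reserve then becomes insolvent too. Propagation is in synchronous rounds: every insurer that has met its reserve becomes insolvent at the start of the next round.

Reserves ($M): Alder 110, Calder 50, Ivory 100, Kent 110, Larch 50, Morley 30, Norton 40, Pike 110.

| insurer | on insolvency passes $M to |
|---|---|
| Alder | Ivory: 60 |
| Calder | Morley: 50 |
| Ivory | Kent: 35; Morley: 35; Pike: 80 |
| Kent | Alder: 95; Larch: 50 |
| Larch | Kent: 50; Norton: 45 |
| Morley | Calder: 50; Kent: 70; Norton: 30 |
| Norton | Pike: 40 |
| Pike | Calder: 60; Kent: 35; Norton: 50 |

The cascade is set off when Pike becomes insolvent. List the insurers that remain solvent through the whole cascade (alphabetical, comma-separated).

Alder, Ivory, Kent, Larch

Round 1 — Pike becomes insolvent (initial).
  Calder: +60 → 60 ≥ 50
  Kent: +35 → 35 < 110
  Norton: +50 → 50 ≥ 40
Round 2 — Calder, Norton become insolvent.
  Morley: +50 → 50 ≥ 30
Round 3 — Morley becomes insolvent.
  Kent: +70 → 105 < 110
No further insolvencies.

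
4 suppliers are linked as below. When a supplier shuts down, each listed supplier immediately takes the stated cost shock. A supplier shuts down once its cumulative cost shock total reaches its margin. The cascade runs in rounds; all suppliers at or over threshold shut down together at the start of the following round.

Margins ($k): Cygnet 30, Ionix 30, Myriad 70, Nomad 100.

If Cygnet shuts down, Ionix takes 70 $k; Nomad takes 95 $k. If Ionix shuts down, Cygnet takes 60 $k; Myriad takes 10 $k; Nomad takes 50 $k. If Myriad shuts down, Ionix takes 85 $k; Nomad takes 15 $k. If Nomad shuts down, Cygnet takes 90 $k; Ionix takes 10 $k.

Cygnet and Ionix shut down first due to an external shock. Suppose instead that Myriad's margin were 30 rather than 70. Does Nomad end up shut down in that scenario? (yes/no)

yes

With Myriad's margin at 30:
Round 1 — Cygnet, Ionix shut down (initial).
  Myriad: +10 → 10 < 30
  Nomad: +95+50 → 145 ≥ 100
Round 2 — Nomad shuts down.
No further shutdowns.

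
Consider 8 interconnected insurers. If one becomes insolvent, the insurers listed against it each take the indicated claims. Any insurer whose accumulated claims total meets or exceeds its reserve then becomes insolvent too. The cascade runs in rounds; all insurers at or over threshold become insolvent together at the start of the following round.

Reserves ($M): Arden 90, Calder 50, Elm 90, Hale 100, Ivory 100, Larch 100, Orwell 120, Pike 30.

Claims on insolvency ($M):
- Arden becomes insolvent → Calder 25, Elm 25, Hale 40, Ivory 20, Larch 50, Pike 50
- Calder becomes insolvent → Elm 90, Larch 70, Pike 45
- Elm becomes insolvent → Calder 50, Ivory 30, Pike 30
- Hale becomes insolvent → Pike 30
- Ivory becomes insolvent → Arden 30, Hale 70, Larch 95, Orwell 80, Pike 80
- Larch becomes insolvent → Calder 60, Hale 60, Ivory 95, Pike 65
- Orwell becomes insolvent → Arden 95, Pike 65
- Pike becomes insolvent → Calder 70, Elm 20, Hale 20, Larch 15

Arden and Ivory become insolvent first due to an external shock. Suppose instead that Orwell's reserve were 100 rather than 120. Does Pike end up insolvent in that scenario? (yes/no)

With Orwell's reserve at 100:
Round 1 — Arden, Ivory become insolvent (initial).
  Calder: +25 → 25 < 50
  Elm: +25 → 25 < 90
  Hale: +40+70 → 110 ≥ 100
  Larch: +50+95 → 145 ≥ 100
  Orwell: +80 → 80 < 100
  Pike: +50+80 → 130 ≥ 30
Round 2 — Hale, Larch, Pike become insolvent.
  Calder: +60+70 → 155 ≥ 50
  Elm: +20 → 45 < 90
Round 3 — Calder becomes insolvent.
  Elm: +90 → 135 ≥ 90
Round 4 — Elm becomes insolvent.
No further insolvencies.

yes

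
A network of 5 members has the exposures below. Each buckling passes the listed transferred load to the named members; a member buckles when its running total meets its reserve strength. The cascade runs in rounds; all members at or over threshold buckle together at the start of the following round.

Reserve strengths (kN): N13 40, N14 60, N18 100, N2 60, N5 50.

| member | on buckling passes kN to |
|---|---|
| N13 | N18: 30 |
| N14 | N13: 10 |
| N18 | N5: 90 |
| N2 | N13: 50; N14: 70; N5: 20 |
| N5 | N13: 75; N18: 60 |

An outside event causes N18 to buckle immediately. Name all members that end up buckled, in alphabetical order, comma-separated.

Round 1 — N18 buckles (initial).
  N5: +90 → 90 ≥ 50
Round 2 — N5 buckles.
  N13: +75 → 75 ≥ 40
Round 3 — N13 buckles.
No further bucklings.

N13, N18, N5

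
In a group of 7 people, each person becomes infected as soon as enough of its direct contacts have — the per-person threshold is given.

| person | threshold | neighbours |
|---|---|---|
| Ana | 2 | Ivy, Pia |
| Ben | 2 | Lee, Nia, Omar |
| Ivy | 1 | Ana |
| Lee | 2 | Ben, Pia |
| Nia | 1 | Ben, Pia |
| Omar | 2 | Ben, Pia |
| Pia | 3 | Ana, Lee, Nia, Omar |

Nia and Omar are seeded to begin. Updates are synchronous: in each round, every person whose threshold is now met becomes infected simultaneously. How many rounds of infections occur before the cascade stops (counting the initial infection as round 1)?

Round 1 — Nia, Omar become infected (initial).
Round 2 — checking thresholds:
  Ben: 2 of 3 neighbours ≥ 2, becomes infected.
  Pia: 2 of 4 neighbours < 3, holds.
Round 3 — no new infections; cascade stops.

2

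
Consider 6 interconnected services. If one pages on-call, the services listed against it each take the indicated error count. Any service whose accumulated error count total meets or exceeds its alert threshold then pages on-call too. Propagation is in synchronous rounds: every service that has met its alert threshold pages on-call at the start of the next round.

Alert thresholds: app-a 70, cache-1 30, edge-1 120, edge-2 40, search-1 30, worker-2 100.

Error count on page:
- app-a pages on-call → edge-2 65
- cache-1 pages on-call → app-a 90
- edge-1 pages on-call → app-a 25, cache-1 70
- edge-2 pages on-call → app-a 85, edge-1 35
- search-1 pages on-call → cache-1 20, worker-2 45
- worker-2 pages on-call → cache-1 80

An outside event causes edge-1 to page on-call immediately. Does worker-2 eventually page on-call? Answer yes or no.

no

Round 1 — edge-1 pages on-call (initial).
  app-a: +25 → 25 < 70
  cache-1: +70 → 70 ≥ 30
Round 2 — cache-1 pages on-call.
  app-a: +90 → 115 ≥ 70
Round 3 — app-a pages on-call.
  edge-2: +65 → 65 ≥ 40
Round 4 — edge-2 pages on-call.
No further pages.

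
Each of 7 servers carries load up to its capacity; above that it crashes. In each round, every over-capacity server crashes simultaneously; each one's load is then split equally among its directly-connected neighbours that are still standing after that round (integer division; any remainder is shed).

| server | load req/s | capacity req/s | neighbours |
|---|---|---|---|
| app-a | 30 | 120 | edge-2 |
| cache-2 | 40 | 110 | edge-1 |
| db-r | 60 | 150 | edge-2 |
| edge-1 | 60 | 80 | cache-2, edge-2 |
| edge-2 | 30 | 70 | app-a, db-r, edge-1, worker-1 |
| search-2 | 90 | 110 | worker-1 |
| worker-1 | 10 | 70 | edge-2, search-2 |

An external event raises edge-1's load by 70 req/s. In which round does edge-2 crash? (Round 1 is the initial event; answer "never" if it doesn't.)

Round 1 — edge-1 at 130 > 80. edge-1 crashes.
  edge-1 sheds 130 req/s to cache-2, edge-2: 65 each.
    cache-2: 40+65 = 105 ≤ 110
    edge-2: 30+65 = 95 > 70
Round 2 — edge-2 crashes.
  edge-2 sheds 95 req/s to app-a, db-r, worker-1: 31 each (2 lost).
    app-a: 30+31 = 61 ≤ 120
    db-r: 60+31 = 91 ≤ 150
    worker-1: 10+31 = 41 ≤ 70
No further crashes.

2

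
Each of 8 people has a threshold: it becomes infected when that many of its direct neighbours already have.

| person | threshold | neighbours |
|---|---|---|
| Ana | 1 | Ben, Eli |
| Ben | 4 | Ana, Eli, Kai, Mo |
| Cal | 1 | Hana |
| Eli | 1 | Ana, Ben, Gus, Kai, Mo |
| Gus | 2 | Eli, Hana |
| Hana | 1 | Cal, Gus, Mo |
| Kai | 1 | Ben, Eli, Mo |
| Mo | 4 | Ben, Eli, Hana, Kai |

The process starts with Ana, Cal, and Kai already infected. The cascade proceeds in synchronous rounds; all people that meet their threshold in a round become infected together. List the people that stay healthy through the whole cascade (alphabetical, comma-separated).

Ben, Mo

Round 1 — Ana, Cal, Kai become infected (initial).
Round 2 — checking thresholds:
  Ben: 2 of 4 neighbours < 4, holds.
  Eli: 2 of 5 neighbours ≥ 1, becomes infected.
  Hana: 1 of 3 neighbours ≥ 1, becomes infected.
  Mo: 1 of 4 neighbours < 4, holds.
Round 3 — checking thresholds:
  Ben: 3 of 4 neighbours < 4, holds.
  Gus: 2 of 2 neighbours ≥ 2, becomes infected.
  Mo: 3 of 4 neighbours < 4, holds.
Round 4 — no new infections; cascade stops.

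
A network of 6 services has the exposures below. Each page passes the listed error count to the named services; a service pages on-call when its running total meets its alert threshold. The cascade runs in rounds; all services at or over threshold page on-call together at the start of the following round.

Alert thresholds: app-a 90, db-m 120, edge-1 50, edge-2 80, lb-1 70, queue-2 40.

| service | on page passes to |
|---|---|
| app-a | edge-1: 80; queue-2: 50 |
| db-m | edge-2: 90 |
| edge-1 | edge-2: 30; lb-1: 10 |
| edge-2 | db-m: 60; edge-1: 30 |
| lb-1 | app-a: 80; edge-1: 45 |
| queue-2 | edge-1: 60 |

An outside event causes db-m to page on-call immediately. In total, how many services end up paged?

Round 1 — db-m pages on-call (initial).
  edge-2: +90 → 90 ≥ 80
Round 2 — edge-2 pages on-call.
  edge-1: +30 → 30 < 50
No further pages.

2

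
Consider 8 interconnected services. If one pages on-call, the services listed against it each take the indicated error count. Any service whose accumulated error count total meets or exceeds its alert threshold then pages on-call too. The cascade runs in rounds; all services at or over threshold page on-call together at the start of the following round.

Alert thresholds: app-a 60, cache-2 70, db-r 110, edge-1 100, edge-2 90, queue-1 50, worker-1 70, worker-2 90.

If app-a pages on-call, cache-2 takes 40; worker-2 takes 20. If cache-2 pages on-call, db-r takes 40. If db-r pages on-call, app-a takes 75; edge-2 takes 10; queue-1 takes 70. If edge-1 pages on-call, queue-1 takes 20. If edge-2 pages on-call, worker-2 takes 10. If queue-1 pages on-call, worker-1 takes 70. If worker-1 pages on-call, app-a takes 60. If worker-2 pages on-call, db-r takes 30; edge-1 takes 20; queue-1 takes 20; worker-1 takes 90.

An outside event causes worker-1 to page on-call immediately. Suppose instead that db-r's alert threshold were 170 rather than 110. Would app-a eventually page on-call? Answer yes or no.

With db-r's alert threshold at 170:
Round 1 — worker-1 pages on-call (initial).
  app-a: +60 → 60 ≥ 60
Round 2 — app-a pages on-call.
  cache-2: +40 → 40 < 70
  worker-2: +20 → 20 < 90
No further pages.

yes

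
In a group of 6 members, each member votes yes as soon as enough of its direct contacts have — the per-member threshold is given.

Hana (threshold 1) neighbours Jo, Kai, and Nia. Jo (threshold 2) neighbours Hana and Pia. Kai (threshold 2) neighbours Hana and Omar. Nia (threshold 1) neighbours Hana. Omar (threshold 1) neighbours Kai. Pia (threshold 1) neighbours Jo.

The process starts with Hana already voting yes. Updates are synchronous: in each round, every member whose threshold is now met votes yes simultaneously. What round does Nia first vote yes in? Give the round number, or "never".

Round 1 — Hana votes yes (initial).
Round 2 — checking thresholds:
  Jo: 1 of 2 neighbours < 2, below threshold.
  Kai: 1 of 2 neighbours < 2, below threshold.
  Nia: 1 of 1 neighbours ≥ 1, votes yes.
Round 3 — no new yes votes; cascade stops.

2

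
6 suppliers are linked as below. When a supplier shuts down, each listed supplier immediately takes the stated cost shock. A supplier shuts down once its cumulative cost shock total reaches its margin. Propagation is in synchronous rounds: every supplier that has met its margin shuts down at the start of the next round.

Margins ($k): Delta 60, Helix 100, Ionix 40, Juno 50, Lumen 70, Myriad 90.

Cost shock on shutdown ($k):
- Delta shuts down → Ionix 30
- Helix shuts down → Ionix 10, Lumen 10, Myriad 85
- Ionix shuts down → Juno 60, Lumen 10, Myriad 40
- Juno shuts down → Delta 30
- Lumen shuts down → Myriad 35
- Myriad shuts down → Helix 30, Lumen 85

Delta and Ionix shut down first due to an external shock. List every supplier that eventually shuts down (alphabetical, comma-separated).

Round 1 — Delta, Ionix shut down (initial).
  Juno: +60 → 60 ≥ 50
  Lumen: +10 → 10 < 70
  Myriad: +40 → 40 < 90
Round 2 — Juno shuts down.
No further shutdowns.

Delta, Ionix, Juno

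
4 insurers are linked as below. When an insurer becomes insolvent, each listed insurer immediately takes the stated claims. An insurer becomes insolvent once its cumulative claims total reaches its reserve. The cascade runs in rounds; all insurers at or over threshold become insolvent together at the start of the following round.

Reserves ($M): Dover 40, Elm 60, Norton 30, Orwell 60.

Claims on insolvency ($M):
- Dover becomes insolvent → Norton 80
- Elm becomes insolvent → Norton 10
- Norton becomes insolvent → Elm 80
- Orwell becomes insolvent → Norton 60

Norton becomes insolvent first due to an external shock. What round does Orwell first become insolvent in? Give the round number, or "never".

Round 1 — Norton becomes insolvent (initial).
  Elm: +80 → 80 ≥ 60
Round 2 — Elm becomes insolvent.
No further insolvencies.

never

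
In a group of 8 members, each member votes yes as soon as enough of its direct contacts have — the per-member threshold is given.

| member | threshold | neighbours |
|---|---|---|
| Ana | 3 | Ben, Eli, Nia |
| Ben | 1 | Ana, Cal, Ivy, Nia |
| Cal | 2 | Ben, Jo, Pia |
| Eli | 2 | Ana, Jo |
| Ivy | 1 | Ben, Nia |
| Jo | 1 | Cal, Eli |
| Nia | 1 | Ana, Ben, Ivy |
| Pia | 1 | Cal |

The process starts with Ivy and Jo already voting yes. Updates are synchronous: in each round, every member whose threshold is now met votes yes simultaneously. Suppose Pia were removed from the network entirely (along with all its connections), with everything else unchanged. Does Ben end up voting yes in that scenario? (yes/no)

yes

With Pia removed:
Round 1 — Ivy, Jo vote yes (initial).
Round 2 — checking thresholds:
  Ben: 1 of 4 neighbours ≥ 1, votes yes.
  Cal: 1 of 2 neighbours < 2, below threshold.
  Eli: 1 of 2 neighbours < 2, below threshold.
  Nia: 1 of 3 neighbours ≥ 1, votes yes.
Round 3 — checking thresholds:
  Ana: 2 of 3 neighbours < 3, below threshold.
  Cal: 2 of 2 neighbours ≥ 2, votes yes.
  Eli: 1 of 2 neighbours < 2, below threshold.
Round 4 — no new yes votes; cascade stops.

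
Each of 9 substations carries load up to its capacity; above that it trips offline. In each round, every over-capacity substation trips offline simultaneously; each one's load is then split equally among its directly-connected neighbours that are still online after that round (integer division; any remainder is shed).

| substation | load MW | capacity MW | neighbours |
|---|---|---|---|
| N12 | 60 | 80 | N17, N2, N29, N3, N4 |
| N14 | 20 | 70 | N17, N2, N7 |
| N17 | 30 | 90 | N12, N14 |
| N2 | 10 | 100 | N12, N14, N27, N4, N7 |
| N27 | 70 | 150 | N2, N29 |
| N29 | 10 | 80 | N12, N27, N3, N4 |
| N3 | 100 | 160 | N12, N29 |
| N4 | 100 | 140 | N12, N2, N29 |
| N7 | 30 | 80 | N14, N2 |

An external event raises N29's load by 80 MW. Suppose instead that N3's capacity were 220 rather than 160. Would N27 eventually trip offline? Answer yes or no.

With N3's capacity at 220:
Round 1 — N29 at 90 > 80. N29 trips offline.
  N29 sheds 90 MW to N12, N27, N3, N4: 22 each (2 lost).
    N12: 60+22 = 82 > 80
    N27: 70+22 = 92 ≤ 150
    N3: 100+22 = 122 ≤ 220
    N4: 100+22 = 122 ≤ 140
Round 2 — N12 trips offline.
  N12 sheds 82 MW to N17, N2, N3, N4: 20 each (2 lost).
    N17: 30+20 = 50 ≤ 90
    N2: 10+20 = 30 ≤ 100
    N3: 122+20 = 142 ≤ 220
    N4: 122+20 = 142 > 140
Round 3 — N4 trips offline.
  N4 sheds 142 MW to N2: 142 each.
    N2: 30+142 = 172 > 100
Round 4 — N2 trips offline.
  N2 sheds 172 MW to N14, N27, N7: 57 each (1 lost).
    N14: 20+57 = 77 > 70
    N27: 92+57 = 149 ≤ 150
    N7: 30+57 = 87 > 80
Round 5 — N14, N7 trip offline.
  N14 sheds 77 MW to N17: 77 each.
    N17: 50+77 = 127 > 90
  N7 sheds 87 MW: no online neighbours, lost.
Round 6 — N17 trips offline.
  N17 sheds 127 MW: no online neighbours, lost.
No further trips.

no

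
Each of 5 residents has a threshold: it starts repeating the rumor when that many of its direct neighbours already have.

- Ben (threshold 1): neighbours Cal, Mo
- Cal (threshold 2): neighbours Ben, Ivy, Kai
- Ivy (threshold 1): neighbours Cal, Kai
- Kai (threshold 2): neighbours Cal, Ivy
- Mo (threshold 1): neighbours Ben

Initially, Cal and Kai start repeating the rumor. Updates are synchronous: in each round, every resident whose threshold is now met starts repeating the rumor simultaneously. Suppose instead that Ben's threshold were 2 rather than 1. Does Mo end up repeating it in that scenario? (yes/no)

no

With Ben's threshold at 2:
Round 1 — Cal, Kai start repeating the rumor (initial).
Round 2 — checking thresholds:
  Ben: 1 of 2 neighbours < 2, below threshold.
  Ivy: 2 of 2 neighbours ≥ 1, starts repeating the rumor.
Round 3 — no new spreads; cascade stops.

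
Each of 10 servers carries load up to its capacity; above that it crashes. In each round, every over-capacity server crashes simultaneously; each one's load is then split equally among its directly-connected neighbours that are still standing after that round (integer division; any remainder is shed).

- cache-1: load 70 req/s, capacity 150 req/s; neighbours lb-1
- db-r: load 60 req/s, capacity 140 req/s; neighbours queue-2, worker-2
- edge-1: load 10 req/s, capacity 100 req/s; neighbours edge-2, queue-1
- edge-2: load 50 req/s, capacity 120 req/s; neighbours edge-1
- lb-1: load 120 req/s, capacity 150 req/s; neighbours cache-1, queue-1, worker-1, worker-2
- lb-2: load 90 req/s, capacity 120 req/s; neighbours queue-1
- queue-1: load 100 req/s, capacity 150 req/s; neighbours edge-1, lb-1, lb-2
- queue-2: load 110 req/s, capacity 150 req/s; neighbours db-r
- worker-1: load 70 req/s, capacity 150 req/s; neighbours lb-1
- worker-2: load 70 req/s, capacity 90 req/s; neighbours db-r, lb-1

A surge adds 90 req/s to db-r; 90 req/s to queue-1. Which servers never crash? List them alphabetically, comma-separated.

edge-1, edge-2

Round 1 — db-r at 150 > 140; queue-1 at 190 > 150. db-r, queue-1 crash.
  db-r sheds 150 req/s to queue-2, worker-2: 75 each.
    queue-2: 110+75 = 185 > 150
    worker-2: 70+75 = 145 > 90
  queue-1 sheds 190 req/s to edge-1, lb-1, lb-2: 63 each (1 lost).
    edge-1: 10+63 = 73 ≤ 100
    lb-1: 120+63 = 183 > 150
    lb-2: 90+63 = 153 > 120
Round 2 — lb-1, lb-2, queue-2, worker-2 crash.
  lb-1 sheds 183 req/s to cache-1, worker-1: 91 each (1 lost).
    cache-1: 70+91 = 161 > 150
    worker-1: 70+91 = 161 > 150
  lb-2 sheds 153 req/s: no online neighbours, lost.
  queue-2 sheds 185 req/s: no online neighbours, lost.
  worker-2 sheds 145 req/s: no online neighbours, lost.
Round 3 — cache-1, worker-1 crash.
  cache-1 sheds 161 req/s: no online neighbours, lost.
  worker-1 sheds 161 req/s: no online neighbours, lost.
No further crashes.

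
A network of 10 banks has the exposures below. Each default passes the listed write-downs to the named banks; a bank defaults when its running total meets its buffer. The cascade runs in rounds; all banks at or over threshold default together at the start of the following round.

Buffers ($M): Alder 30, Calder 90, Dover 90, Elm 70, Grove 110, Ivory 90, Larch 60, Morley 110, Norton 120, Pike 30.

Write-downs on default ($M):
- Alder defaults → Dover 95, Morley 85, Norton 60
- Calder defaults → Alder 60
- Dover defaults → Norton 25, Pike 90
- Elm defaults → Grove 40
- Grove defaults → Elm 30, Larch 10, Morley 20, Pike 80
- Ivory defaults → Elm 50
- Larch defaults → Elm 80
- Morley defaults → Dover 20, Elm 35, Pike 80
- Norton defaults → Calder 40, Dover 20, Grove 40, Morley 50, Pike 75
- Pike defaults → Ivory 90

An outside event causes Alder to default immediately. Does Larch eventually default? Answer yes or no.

Round 1 — Alder defaults (initial).
  Dover: +95 → 95 ≥ 90
  Morley: +85 → 85 < 110
  Norton: +60 → 60 < 120
Round 2 — Dover defaults.
  Norton: +25 → 85 < 120
  Pike: +90 → 90 ≥ 30
Round 3 — Pike defaults.
  Ivory: +90 → 90 ≥ 90
Round 4 — Ivory defaults.
  Elm: +50 → 50 < 70
No further defaults.

no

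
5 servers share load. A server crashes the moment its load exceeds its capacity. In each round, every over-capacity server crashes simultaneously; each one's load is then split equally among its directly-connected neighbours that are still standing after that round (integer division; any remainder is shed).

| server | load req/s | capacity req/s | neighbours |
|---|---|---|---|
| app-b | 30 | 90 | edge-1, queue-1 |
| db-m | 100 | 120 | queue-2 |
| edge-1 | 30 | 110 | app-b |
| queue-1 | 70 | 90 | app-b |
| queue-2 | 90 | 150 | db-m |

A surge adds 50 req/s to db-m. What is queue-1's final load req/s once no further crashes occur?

Round 1 — db-m at 150 > 120. db-m crashes.
  db-m sheds 150 req/s to queue-2: 150 each.
    queue-2: 90+150 = 240 > 150
Round 2 — queue-2 crashes.
  queue-2 sheds 240 req/s: no online neighbours, lost.
No further crashes.

70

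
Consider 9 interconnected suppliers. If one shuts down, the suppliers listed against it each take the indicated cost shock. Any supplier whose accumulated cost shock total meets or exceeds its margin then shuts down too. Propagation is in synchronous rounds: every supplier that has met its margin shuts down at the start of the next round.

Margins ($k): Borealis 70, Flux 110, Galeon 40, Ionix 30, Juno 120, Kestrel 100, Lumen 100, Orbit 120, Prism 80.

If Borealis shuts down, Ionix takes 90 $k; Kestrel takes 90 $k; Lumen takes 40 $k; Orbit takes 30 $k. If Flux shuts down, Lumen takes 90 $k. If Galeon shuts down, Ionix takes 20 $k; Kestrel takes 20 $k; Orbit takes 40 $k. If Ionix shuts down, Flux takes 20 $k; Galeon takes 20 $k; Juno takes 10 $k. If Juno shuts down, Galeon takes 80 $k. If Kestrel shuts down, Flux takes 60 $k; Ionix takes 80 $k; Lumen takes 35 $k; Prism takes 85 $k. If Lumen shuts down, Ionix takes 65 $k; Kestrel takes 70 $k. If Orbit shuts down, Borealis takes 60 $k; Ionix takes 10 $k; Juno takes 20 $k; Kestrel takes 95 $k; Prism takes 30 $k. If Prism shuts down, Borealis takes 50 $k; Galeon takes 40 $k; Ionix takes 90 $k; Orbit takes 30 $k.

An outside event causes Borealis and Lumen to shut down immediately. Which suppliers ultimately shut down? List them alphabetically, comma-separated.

Borealis, Galeon, Ionix, Kestrel, Lumen, Prism

Round 1 — Borealis, Lumen shut down (initial).
  Ionix: +90+65 → 155 ≥ 30
  Kestrel: +90+70 → 160 ≥ 100
  Orbit: +30 → 30 < 120
Round 2 — Ionix, Kestrel shut down.
  Flux: +20+60 → 80 < 110
  Galeon: +20 → 20 < 40
  Juno: +10 → 10 < 120
  Prism: +85 → 85 ≥ 80
Round 3 — Prism shuts down.
  Galeon: +40 → 60 ≥ 40
  Orbit: +30 → 60 < 120
Round 4 — Galeon shuts down.
  Orbit: +40 → 100 < 120
No further shutdowns.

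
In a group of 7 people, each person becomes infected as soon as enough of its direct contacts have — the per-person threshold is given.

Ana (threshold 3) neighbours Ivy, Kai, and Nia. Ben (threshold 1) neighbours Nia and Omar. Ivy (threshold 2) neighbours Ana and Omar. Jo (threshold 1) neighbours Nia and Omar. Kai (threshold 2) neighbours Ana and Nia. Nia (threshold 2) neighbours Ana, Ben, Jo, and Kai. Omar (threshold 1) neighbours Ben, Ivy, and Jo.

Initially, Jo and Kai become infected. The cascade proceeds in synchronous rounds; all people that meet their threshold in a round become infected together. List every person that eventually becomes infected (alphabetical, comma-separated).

Ben, Jo, Kai, Nia, Omar

Round 1 — Jo, Kai become infected (initial).
Round 2 — checking thresholds:
  Ana: 1 of 3 neighbours < 3, holds.
  Nia: 2 of 4 neighbours ≥ 2, becomes infected.
  Omar: 1 of 3 neighbours ≥ 1, becomes infected.
Round 3 — checking thresholds:
  Ana: 2 of 3 neighbours < 3, holds.
  Ben: 2 of 2 neighbours ≥ 1, becomes infected.
  Ivy: 1 of 2 neighbours < 2, holds.
Round 4 — no new infections; cascade stops.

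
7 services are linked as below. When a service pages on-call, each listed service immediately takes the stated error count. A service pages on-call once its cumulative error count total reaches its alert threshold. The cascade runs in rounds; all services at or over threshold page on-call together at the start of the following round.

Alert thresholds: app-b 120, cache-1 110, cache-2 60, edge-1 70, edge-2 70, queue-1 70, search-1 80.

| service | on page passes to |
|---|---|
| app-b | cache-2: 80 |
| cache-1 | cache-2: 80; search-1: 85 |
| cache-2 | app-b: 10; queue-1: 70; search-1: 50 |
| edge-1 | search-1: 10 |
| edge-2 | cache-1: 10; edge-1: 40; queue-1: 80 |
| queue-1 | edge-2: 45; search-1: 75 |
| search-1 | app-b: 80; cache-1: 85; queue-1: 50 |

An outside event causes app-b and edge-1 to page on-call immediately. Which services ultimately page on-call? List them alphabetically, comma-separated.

Round 1 — app-b, edge-1 page on-call (initial).
  cache-2: +80 → 80 ≥ 60
  search-1: +10 → 10 < 80
Round 2 — cache-2 pages on-call.
  queue-1: +70 → 70 ≥ 70
  search-1: +50 → 60 < 80
Round 3 — queue-1 pages on-call.
  edge-2: +45 → 45 < 70
  search-1: +75 → 135 ≥ 80
Round 4 — search-1 pages on-call.
  cache-1: +85 → 85 < 110
No further pages.

app-b, cache-2, edge-1, queue-1, search-1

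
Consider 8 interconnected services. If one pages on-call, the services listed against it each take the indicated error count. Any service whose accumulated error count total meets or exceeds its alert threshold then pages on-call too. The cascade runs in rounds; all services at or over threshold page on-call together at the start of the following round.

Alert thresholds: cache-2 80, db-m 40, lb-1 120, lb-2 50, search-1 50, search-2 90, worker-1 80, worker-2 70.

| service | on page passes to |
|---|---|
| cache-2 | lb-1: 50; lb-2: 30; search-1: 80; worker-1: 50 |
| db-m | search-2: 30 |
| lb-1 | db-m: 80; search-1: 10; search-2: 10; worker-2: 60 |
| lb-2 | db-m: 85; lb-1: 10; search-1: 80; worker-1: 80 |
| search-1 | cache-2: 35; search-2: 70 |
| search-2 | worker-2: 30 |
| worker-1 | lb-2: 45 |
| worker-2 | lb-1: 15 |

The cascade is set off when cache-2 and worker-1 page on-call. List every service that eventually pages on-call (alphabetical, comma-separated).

cache-2, db-m, lb-2, search-1, search-2, worker-1

Round 1 — cache-2, worker-1 page on-call (initial).
  lb-1: +50 → 50 < 120
  lb-2: +30+45 → 75 ≥ 50
  search-1: +80 → 80 ≥ 50
Round 2 — lb-2, search-1 page on-call.
  db-m: +85 → 85 ≥ 40
  lb-1: +10 → 60 < 120
  search-2: +70 → 70 < 90
Round 3 — db-m pages on-call.
  search-2: +30 → 100 ≥ 90
Round 4 — search-2 pages on-call.
  worker-2: +30 → 30 < 70
No further pages.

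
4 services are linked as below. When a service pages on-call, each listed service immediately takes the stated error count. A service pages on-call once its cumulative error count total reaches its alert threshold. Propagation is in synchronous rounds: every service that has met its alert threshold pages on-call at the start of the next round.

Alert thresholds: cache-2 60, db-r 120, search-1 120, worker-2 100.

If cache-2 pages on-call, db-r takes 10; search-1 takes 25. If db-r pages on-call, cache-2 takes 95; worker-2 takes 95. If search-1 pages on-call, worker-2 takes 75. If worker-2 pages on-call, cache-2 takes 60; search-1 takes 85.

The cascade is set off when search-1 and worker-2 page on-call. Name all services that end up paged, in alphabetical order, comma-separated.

Round 1 — search-1, worker-2 page on-call (initial).
  cache-2: +60 → 60 ≥ 60
Round 2 — cache-2 pages on-call.
  db-r: +10 → 10 < 120
No further pages.

cache-2, search-1, worker-2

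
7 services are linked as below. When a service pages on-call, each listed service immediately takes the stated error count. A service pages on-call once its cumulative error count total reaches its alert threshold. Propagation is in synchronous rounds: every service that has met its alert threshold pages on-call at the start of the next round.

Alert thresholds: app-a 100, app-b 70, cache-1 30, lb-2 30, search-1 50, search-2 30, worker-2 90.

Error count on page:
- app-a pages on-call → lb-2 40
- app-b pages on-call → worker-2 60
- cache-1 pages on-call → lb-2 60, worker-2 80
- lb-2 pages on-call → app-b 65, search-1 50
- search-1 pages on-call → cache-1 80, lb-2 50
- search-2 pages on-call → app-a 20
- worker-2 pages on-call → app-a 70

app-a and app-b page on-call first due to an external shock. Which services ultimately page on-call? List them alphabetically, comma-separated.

Round 1 — app-a, app-b page on-call (initial).
  lb-2: +40 → 40 ≥ 30
  worker-2: +60 → 60 < 90
Round 2 — lb-2 pages on-call.
  search-1: +50 → 50 ≥ 50
Round 3 — search-1 pages on-call.
  cache-1: +80 → 80 ≥ 30
Round 4 — cache-1 pages on-call.
  worker-2: +80 → 140 ≥ 90
Round 5 — worker-2 pages on-call.
No further pages.

app-a, app-b, cache-1, lb-2, search-1, worker-2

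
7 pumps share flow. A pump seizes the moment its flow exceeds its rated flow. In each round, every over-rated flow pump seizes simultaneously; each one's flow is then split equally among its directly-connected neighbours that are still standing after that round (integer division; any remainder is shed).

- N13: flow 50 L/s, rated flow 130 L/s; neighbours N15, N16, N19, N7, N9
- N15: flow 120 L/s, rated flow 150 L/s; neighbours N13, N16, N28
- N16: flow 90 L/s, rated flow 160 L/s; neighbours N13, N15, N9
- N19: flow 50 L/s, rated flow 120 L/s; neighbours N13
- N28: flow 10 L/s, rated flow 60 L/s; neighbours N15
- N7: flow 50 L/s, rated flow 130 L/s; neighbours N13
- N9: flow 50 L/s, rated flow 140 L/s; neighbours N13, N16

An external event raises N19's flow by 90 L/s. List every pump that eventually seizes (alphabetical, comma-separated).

Round 1 — N19 at 140 > 120. N19 seizes.
  N19 sheds 140 L/s to N13: 140 each.
    N13: 50+140 = 190 > 130
Round 2 — N13 seizes.
  N13 sheds 190 L/s to N15, N16, N7, N9: 47 each (2 lost).
    N15: 120+47 = 167 > 150
    N16: 90+47 = 137 ≤ 160
    N7: 50+47 = 97 ≤ 130
    N9: 50+47 = 97 ≤ 140
Round 3 — N15 seizes.
  N15 sheds 167 L/s to N16, N28: 83 each (1 lost).
    N16: 137+83 = 220 > 160
    N28: 10+83 = 93 > 60
Round 4 — N16, N28 seize.
  N16 sheds 220 L/s to N9: 220 each.
    N9: 97+220 = 317 > 140
  N28 sheds 93 L/s: no online neighbours, lost.
Round 5 — N9 seizes.
  N9 sheds 317 L/s: no online neighbours, lost.
No further seizures.

N13, N15, N16, N19, N28, N9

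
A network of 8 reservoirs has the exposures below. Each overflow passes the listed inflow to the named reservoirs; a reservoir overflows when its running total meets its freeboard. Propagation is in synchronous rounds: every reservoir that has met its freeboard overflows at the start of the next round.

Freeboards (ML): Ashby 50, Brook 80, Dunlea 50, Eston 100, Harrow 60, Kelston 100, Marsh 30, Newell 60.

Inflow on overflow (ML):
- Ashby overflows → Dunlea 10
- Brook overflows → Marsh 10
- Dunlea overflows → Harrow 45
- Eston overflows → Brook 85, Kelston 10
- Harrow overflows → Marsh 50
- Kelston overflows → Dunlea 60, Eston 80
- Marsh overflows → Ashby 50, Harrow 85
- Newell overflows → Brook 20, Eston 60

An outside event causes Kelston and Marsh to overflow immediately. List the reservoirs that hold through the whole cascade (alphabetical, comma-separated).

Brook, Eston, Newell

Round 1 — Kelston, Marsh overflow (initial).
  Ashby: +50 → 50 ≥ 50
  Dunlea: +60 → 60 ≥ 50
  Eston: +80 → 80 < 100
  Harrow: +85 → 85 ≥ 60
Round 2 — Ashby, Dunlea, Harrow overflow.
No further overflows.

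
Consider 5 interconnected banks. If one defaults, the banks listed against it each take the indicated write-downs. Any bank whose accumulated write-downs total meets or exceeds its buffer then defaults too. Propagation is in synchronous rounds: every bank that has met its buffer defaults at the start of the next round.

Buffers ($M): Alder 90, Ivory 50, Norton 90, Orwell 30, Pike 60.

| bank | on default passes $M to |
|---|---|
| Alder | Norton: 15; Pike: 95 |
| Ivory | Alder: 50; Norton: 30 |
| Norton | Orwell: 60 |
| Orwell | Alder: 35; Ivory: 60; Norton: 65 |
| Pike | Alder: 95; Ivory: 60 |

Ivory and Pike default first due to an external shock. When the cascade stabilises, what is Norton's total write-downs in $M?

45

Round 1 — Ivory, Pike default (initial).
  Alder: +50+95 → 145 ≥ 90
  Norton: +30 → 30 < 90
Round 2 — Alder defaults.
  Norton: +15 → 45 < 90
No further defaults.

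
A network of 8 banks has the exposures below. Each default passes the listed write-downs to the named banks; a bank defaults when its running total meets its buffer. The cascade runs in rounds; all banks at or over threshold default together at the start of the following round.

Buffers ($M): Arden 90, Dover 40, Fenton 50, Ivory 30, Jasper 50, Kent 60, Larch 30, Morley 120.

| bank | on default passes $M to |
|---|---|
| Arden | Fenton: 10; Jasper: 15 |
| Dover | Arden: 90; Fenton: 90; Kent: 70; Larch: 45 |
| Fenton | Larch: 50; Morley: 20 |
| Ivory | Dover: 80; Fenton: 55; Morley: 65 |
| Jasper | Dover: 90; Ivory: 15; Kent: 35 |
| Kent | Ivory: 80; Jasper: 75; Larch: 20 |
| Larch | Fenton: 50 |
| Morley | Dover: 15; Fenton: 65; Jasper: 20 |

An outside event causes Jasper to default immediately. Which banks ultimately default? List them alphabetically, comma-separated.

Arden, Dover, Fenton, Ivory, Jasper, Kent, Larch

Round 1 — Jasper defaults (initial).
  Dover: +90 → 90 ≥ 40
  Ivory: +15 → 15 < 30
  Kent: +35 → 35 < 60
Round 2 — Dover defaults.
  Arden: +90 → 90 ≥ 90
  Fenton: +90 → 90 ≥ 50
  Kent: +70 → 105 ≥ 60
  Larch: +45 → 45 ≥ 30
Round 3 — Arden, Fenton, Kent, Larch default.
  Ivory: +80 → 95 ≥ 30
  Morley: +20 → 20 < 120
Round 4 — Ivory defaults.
  Morley: +65 → 85 < 120
No further defaults.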